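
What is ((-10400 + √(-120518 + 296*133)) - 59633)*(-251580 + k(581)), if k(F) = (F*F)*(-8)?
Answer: 206742178244 - 14760340*I*√3246 ≈ 2.0674e+11 - 8.4095e+8*I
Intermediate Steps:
k(F) = -8*F² (k(F) = F²*(-8) = -8*F²)
((-10400 + √(-120518 + 296*133)) - 59633)*(-251580 + k(581)) = ((-10400 + √(-120518 + 296*133)) - 59633)*(-251580 - 8*581²) = ((-10400 + √(-120518 + 39368)) - 59633)*(-251580 - 8*337561) = ((-10400 + √(-81150)) - 59633)*(-251580 - 2700488) = ((-10400 + 5*I*√3246) - 59633)*(-2952068) = (-70033 + 5*I*√3246)*(-2952068) = 206742178244 - 14760340*I*√3246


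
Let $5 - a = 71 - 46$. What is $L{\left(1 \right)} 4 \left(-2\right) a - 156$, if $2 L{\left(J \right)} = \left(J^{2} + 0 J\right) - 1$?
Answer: $-156$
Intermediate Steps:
$L{\left(J \right)} = - \frac{1}{2} + \frac{J^{2}}{2}$ ($L{\left(J \right)} = \frac{\left(J^{2} + 0 J\right) - 1}{2} = \frac{\left(J^{2} + 0\right) - 1}{2} = \frac{J^{2} - 1}{2} = \frac{-1 + J^{2}}{2} = - \frac{1}{2} + \frac{J^{2}}{2}$)
$a = -20$ ($a = 5 - \left(71 - 46\right) = 5 - 25 = -20$)
$L{\left(1 \right)} 4 \left(-2\right) a - 156 = \left(- \frac{1}{2} + \frac{1^{2}}{2}\right) 4 \left(-2\right) \left(-20\right) - 156 = \left(- \frac{1}{2} + \frac{1}{2} \cdot 1\right) 4 \left(-2\right) \left(-20\right) - 156 = \left(- \frac{1}{2} + \frac{1}{2}\right) 4 \left(-2\right) \left(-20\right) - 156 = 0 \cdot 4 \left(-2\right) \left(-20\right) - 156 = 0 \left(-2\right) \left(-20\right) - 156 = 0 \left(-20\right) - 156 = 0 - 156 = -156$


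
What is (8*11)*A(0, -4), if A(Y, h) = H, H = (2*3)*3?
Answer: 1584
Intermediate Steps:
H = 18 (H = 6*3 = 18)
A(Y, h) = 18
(8*11)*A(0, -4) = (8*11)*18 = 88*18 = 1584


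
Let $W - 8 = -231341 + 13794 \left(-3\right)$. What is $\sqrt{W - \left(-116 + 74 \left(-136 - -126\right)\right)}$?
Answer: $i \sqrt{271859} \approx 521.4 i$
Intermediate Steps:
$W = -272715$ ($W = 8 + \left(-231341 + 13794 \left(-3\right)\right) = 8 - 272723 = -272715$)
$\sqrt{W - \left(-116 + 74 \left(-136 - -126\right)\right)} = \sqrt{-272715 - \left(-116 + 74 \left(-136 - -126\right)\right)} = \sqrt{-272715 - \left(-116 + 74 \left(-136 + 126\right)\right)} = \sqrt{-272715 + \left(\left(-74\right) \left(-10\right) + 116\right)} = \sqrt{-272715 + \left(740 + 116\right)} = \sqrt{-272715 + 856} = \sqrt{-271859} = i \sqrt{271859}$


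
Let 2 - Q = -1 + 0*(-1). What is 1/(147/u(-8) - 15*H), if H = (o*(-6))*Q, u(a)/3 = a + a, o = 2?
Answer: 16/8591 ≈ 0.0018624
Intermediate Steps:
Q = 3 (Q = 2 - (-1 + 0*(-1)) = 2 - (-1 + 0) = 2 - 1*(-1) = 2 + 1 = 3)
u(a) = 6*a (u(a) = 3*(a + a) = 3*(2*a) = 6*a)
H = -36 (H = (2*(-6))*3 = -12*3 = -36)
1/(147/u(-8) - 15*H) = 1/(147/((6*(-8))) - 15*(-36)) = 1/(147/(-48) + 540) = 1/(147*(-1/48) + 540) = 1/(-49/16 + 540) = 1/(8591/16) = 16/8591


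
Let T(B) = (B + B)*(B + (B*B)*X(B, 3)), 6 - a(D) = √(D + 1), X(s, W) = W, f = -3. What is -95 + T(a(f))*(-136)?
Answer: -156223 + 89760*I*√2 ≈ -1.5622e+5 + 1.2694e+5*I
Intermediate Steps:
a(D) = 6 - √(1 + D) (a(D) = 6 - √(D + 1) = 6 - √(1 + D))
T(B) = 2*B*(B + 3*B²) (T(B) = (B + B)*(B + (B*B)*3) = (2*B)*(B + B²*3) = (2*B)*(B + 3*B²) = 2*B*(B + 3*B²))
-95 + T(a(f))*(-136) = -95 + ((6 - √(1 - 3))²*(2 + 6*(6 - √(1 - 3))))*(-136) = -95 + ((6 - √(-2))²*(2 + 6*(6 - √(-2))))*(-136) = -95 + ((6 - I*√2)²*(2 + 6*(6 - I*√2)))*(-136) = -95 + ((6 - I*√2)²*(2 + (36 - 6*I*√2)))*(-136) = -95 + ((6 - I*√2)²*(38 - 6*I*√2))*(-136) = -95 - 136*(6 - I*√2)²*(38 - 6*I*√2)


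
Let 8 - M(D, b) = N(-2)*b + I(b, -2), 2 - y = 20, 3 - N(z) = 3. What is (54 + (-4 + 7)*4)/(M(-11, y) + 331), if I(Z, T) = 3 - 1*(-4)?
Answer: 33/166 ≈ 0.19880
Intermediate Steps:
N(z) = 0 (N(z) = 3 - 1*3 = 3 - 3 = 0)
I(Z, T) = 7 (I(Z, T) = 3 + 4 = 7)
y = -18 (y = 2 - 1*20 = 2 - 20 = -18)
M(D, b) = 1 (M(D, b) = 8 - (0*b + 7) = 8 - (0 + 7) = 8 - 1*7 = 8 - 7 = 1)
(54 + (-4 + 7)*4)/(M(-11, y) + 331) = (54 + (-4 + 7)*4)/(1 + 331) = (54 + 3*4)/332 = (54 + 12)*(1/332) = 66*(1/332) = 33/166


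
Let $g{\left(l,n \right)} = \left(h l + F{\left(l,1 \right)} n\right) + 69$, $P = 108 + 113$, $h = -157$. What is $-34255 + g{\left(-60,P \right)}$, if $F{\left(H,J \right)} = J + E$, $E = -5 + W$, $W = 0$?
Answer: $-25650$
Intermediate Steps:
$P = 221$
$E = -5$ ($E = -5 + 0 = -5$)
$F{\left(H,J \right)} = -5 + J$ ($F{\left(H,J \right)} = J - 5 = -5 + J$)
$g{\left(l,n \right)} = 69 - 157 l - 4 n$ ($g{\left(l,n \right)} = \left(- 157 l + \left(-5 + 1\right) n\right) + 69 = \left(- 157 l - 4 n\right) + 69 = 69 - 157 l - 4 n$)
$-34255 + g{\left(-60,P \right)} = -34255 - -8605 = -34255 + \left(69 + 9420 - 884\right) = -34255 + 8605 = -25650$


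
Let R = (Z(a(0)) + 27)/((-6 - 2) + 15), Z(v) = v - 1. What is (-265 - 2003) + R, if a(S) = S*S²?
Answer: -15850/7 ≈ -2264.3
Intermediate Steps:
a(S) = S³
Z(v) = -1 + v
R = 26/7 (R = ((-1 + 0³) + 27)/((-6 - 2) + 15) = ((-1 + 0) + 27)/(-8 + 15) = (-1 + 27)/7 = 26*(⅐) = 26/7 ≈ 3.7143)
(-265 - 2003) + R = (-265 - 2003) + 26/7 = -2268 + 26/7 = -15850/7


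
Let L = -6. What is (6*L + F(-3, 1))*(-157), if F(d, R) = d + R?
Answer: 5966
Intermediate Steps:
F(d, R) = R + d
(6*L + F(-3, 1))*(-157) = (6*(-6) + (1 - 3))*(-157) = (-36 - 2)*(-157) = -38*(-157) = 5966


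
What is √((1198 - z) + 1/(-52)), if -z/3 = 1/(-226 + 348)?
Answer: √3013457889/1586 ≈ 34.612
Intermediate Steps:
z = -3/122 (z = -3/(-226 + 348) = -3/122 ≈ -0.024590)
√((1198 - z) + 1/(-52)) = √((1198 - 1*(-3/122)) + 1/(-52)) = √((1198 + 3/122) - 1/52) = √(146159/122 - 1/52) = √(3800073/3172) = √3013457889/1586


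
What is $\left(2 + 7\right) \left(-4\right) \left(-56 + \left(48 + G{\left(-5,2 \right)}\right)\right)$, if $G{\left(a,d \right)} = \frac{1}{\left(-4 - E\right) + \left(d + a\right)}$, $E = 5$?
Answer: $291$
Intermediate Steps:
$G{\left(a,d \right)} = \frac{1}{-9 + a + d}$ ($G{\left(a,d \right)} = \frac{1}{\left(-4 - 5\right) + \left(d + a\right)} = \frac{1}{\left(-4 - 5\right) + \left(a + d\right)} = \frac{1}{-9 + \left(a + d\right)} = \frac{1}{-9 + a + d}$)
$\left(2 + 7\right) \left(-4\right) \left(-56 + \left(48 + G{\left(-5,2 \right)}\right)\right) = \left(2 + 7\right) \left(-4\right) \left(-56 + \left(48 + \frac{1}{-9 - 5 + 2}\right)\right) = 9 \left(-4\right) \left(-56 + \left(48 + \frac{1}{-12}\right)\right) = - 36 \left(-56 + \left(48 - \frac{1}{12}\right)\right) = - 36 \left(-56 + \frac{575}{12}\right) = \left(-36\right) \left(- \frac{97}{12}\right) = 291$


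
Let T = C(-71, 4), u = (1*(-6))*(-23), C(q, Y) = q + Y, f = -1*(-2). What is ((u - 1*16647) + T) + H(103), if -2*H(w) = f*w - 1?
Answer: -33357/2 ≈ -16679.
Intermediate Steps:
f = 2
H(w) = ½ - w (H(w) = -(2*w - 1)/2 = -(-1 + 2*w)/2 = ½ - w)
C(q, Y) = Y + q
u = 138 (u = -6*(-23) = 138)
T = -67 (T = 4 - 71 = -67)
((u - 1*16647) + T) + H(103) = ((138 - 1*16647) - 67) + (½ - 1*103) = ((138 - 16647) - 67) + (½ - 103) = (-16509 - 67) - 205/2 = -16576 - 205/2 = -33357/2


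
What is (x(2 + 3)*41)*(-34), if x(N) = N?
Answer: -6970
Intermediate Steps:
(x(2 + 3)*41)*(-34) = ((2 + 3)*41)*(-34) = (5*41)*(-34) = 205*(-34) = -6970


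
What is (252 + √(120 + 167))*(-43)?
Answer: -10836 - 43*√287 ≈ -11564.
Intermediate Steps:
(252 + √(120 + 167))*(-43) = (252 + √287)*(-43) = -10836 - 43*√287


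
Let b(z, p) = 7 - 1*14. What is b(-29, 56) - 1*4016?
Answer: -4023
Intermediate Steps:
b(z, p) = -7 (b(z, p) = 7 - 14 = -7)
b(-29, 56) - 1*4016 = -7 - 1*4016 = -7 - 4016 = -4023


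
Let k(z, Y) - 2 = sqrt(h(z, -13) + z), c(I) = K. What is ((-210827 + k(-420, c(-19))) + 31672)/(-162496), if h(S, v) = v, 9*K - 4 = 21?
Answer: 179153/162496 - I*sqrt(433)/162496 ≈ 1.1025 - 0.00012806*I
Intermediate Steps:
K = 25/9 (K = 4/9 + (1/9)*21 = 4/9 + 7/3 = 25/9 ≈ 2.7778)
c(I) = 25/9
k(z, Y) = 2 + sqrt(-13 + z)
((-210827 + k(-420, c(-19))) + 31672)/(-162496) = ((-210827 + (2 + sqrt(-13 - 420))) + 31672)/(-162496) = ((-210827 + (2 + sqrt(-433))) + 31672)*(-1/162496) = ((-210827 + (2 + I*sqrt(433))) + 31672)*(-1/162496) = ((-210825 + I*sqrt(433)) + 31672)*(-1/162496) = (-179153 + I*sqrt(433))*(-1/162496) = 179153/162496 - I*sqrt(433)/162496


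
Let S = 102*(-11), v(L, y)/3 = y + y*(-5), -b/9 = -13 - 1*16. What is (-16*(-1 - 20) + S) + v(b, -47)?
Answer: -222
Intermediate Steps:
b = 261 (b = -9*(-13 - 1*16) = -9*(-13 - 16) = -9*(-29) = 261)
v(L, y) = -12*y (v(L, y) = 3*(y + y*(-5)) = 3*(y - 5*y) = 3*(-4*y) = -12*y)
S = -1122
(-16*(-1 - 20) + S) + v(b, -47) = (-16*(-1 - 20) - 1122) - 12*(-47) = (-16*(-21) - 1122) + 564 = (336 - 1122) + 564 = -786 + 564 = -222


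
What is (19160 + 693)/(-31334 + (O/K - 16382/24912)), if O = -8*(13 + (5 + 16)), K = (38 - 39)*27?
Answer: -741866904/1170537037 ≈ -0.63378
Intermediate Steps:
K = -27 (K = -1*27 = -27)
O = -272 (O = -8*(13 + 21) = -8*34 = -272)
(19160 + 693)/(-31334 + (O/K - 16382/24912)) = (19160 + 693)/(-31334 + (-272/(-27) - 16382/24912)) = 19853/(-31334 + (-272*(-1/27) - 16382*1/24912)) = 19853/(-31334 + (272/27 - 8191/12456)) = 19853/(-31334 + 351875/37368) = 19853/(-1170537037/37368) = 19853*(-37368/1170537037) = -741866904/1170537037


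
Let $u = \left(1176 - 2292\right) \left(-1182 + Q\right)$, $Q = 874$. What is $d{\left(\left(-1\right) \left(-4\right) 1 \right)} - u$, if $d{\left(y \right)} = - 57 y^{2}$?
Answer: $-344640$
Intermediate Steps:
$u = 343728$ ($u = \left(1176 - 2292\right) \left(-1182 + 874\right) = \left(-1116\right) \left(-308\right) = 343728$)
$d{\left(\left(-1\right) \left(-4\right) 1 \right)} - u = - 57 \left(\left(-1\right) \left(-4\right) 1\right)^{2} - 343728 = - 57 \left(4 \cdot 1\right)^{2} - 343728 = - 57 \cdot 4^{2} - 343728 = \left(-57\right) 16 - 343728 = -912 - 343728 = -344640$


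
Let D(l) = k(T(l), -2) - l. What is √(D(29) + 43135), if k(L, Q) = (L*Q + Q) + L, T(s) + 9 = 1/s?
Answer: 2*√9064501/29 ≈ 207.64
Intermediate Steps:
T(s) = -9 + 1/s
k(L, Q) = L + Q + L*Q (k(L, Q) = (Q + L*Q) + L = L + Q + L*Q)
D(l) = 7 - l - 1/l (D(l) = ((-9 + 1/l) - 2 + (-9 + 1/l)*(-2)) - l = ((-9 + 1/l) - 2 + (18 - 2/l)) - l = (7 - 1/l) - l = 7 - l - 1/l)
√(D(29) + 43135) = √((7 - 1*29 - 1/29) + 43135) = √((7 - 29 - 1*1/29) + 43135) = √((7 - 29 - 1/29) + 43135) = √(-639/29 + 43135) = √(1250276/29) = 2*√9064501/29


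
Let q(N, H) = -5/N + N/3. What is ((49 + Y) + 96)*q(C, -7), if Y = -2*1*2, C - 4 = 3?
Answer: 1598/7 ≈ 228.29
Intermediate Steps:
C = 7 (C = 4 + 3 = 7)
q(N, H) = -5/N + N/3 (q(N, H) = -5/N + N*(1/3) = -5/N + N/3)
Y = -4 (Y = -2*2 = -4)
((49 + Y) + 96)*q(C, -7) = ((49 - 4) + 96)*(-5/7 + (1/3)*7) = (45 + 96)*(-5*1/7 + 7/3) = 141*(-5/7 + 7/3) = 141*(34/21) = 1598/7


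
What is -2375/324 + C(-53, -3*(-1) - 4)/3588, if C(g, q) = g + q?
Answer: -711583/96876 ≈ -7.3453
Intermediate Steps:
-2375/324 + C(-53, -3*(-1) - 4)/3588 = -2375/324 + (-53 + (-3*(-1) - 4))/3588 = -2375*1/324 + (-53 + (3 - 4))*(1/3588) = -2375/324 + (-53 - 1)*(1/3588) = -2375/324 - 54*1/3588 = -2375/324 - 9/598 = -711583/96876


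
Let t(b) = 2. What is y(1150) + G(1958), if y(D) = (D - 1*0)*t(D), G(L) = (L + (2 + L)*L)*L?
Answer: 7518013504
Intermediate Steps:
G(L) = L*(L + L*(2 + L)) (G(L) = (L + L*(2 + L))*L = L*(L + L*(2 + L)))
y(D) = 2*D (y(D) = (D - 1*0)*2 = (D + 0)*2 = D*2 = 2*D)
y(1150) + G(1958) = 2*1150 + 1958²*(3 + 1958) = 2300 + 3833764*1961 = 2300 + 7518011204 = 7518013504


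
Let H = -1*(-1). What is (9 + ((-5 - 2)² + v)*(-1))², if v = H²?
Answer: 1681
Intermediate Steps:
H = 1
v = 1 (v = 1² = 1)
(9 + ((-5 - 2)² + v)*(-1))² = (9 + ((-5 - 2)² + 1)*(-1))² = (9 + ((-7)² + 1)*(-1))² = (9 + (49 + 1)*(-1))² = (9 + 50*(-1))² = (9 - 50)² = (-41)² = 1681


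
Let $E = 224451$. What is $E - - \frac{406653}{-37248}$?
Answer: $\frac{2786648065}{12416} \approx 2.2444 \cdot 10^{5}$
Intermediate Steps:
$E - - \frac{406653}{-37248} = 224451 - - \frac{406653}{-37248} = 224451 - \left(-406653\right) \left(- \frac{1}{37248}\right) = 224451 - \frac{135551}{12416} = \frac{2786648065}{12416}$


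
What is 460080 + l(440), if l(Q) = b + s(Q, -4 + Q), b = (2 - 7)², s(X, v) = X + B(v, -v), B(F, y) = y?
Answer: 460109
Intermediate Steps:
s(X, v) = X - v
b = 25 (b = (-5)² = 25)
l(Q) = 29 (l(Q) = 25 + (Q - (-4 + Q)) = 25 + (Q + (4 - Q)) = 25 + 4 = 29)
460080 + l(440) = 460080 + 29 = 460109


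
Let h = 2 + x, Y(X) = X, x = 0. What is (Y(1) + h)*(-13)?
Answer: -39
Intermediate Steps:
h = 2 (h = 2 + 0 = 2)
(Y(1) + h)*(-13) = (1 + 2)*(-13) = 3*(-13) = -39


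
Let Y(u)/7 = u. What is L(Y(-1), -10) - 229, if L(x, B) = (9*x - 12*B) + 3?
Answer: -169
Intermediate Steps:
Y(u) = 7*u
L(x, B) = 3 - 12*B + 9*x (L(x, B) = (-12*B + 9*x) + 3 = 3 - 12*B + 9*x)
L(Y(-1), -10) - 229 = (3 - 12*(-10) + 9*(7*(-1))) - 229 = (3 + 120 + 9*(-7)) - 229 = (3 + 120 - 63) - 229 = 60 - 229 = -169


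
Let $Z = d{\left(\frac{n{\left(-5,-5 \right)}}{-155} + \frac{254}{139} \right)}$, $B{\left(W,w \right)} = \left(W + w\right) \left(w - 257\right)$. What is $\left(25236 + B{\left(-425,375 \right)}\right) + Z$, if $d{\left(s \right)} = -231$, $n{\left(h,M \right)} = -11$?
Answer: $19105$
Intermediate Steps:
$B{\left(W,w \right)} = \left(-257 + w\right) \left(W + w\right)$ ($B{\left(W,w \right)} = \left(W + w\right) \left(-257 + w\right) = \left(-257 + w\right) \left(W + w\right)$)
$Z = -231$
$\left(25236 + B{\left(-425,375 \right)}\right) + Z = \left(25236 - \left(146525 - 140625\right)\right) - 231 = \left(25236 + \left(140625 + 109225 - 96375 - 159375\right)\right) - 231 = \left(25236 - 5900\right) - 231 = 19336 - 231 = 19105$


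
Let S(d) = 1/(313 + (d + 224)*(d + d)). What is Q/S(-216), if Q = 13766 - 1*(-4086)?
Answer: -56108836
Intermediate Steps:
Q = 17852 (Q = 13766 + 4086 = 17852)
S(d) = 1/(313 + 2*d*(224 + d)) (S(d) = 1/(313 + (224 + d)*(2*d)) = 1/(313 + 2*d*(224 + d)))
Q/S(-216) = 17852/(1/(313 + 2*(-216)² + 448*(-216))) = 17852/(1/(313 + 2*46656 - 96768)) = 17852/(1/(313 + 93312 - 96768)) = 17852/(1/(-3143)) = 17852/(-1/3143) = 17852*(-3143) = -56108836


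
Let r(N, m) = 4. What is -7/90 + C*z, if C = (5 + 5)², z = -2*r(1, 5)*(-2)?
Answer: 143993/90 ≈ 1599.9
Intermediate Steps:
z = 16 (z = -2*4*(-2) = -8*(-2) = 16)
C = 100 (C = 10² = 100)
-7/90 + C*z = -7/90 + 100*16 = -7*1/90 + 1600 = -7/90 + 1600 = 143993/90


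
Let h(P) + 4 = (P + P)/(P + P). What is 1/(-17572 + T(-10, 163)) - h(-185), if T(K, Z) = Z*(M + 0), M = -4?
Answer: 54671/18224 ≈ 2.9999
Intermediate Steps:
h(P) = -3 (h(P) = -4 + (P + P)/(P + P) = -4 + (2*P)/((2*P)) = -4 + (2*P)*(1/(2*P)) = -4 + 1 = -3)
T(K, Z) = -4*Z (T(K, Z) = Z*(-4 + 0) = Z*(-4) = -4*Z)
1/(-17572 + T(-10, 163)) - h(-185) = 1/(-17572 - 4*163) - 1*(-3) = 1/(-17572 - 652) + 3 = 1/(-18224) + 3 = -1/18224 + 3 = 54671/18224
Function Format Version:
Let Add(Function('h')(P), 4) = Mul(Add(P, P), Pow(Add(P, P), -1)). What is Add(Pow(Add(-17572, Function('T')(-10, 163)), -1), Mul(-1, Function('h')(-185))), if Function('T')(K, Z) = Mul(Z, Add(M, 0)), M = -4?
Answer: Rational(54671, 18224) ≈ 2.9999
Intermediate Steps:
Function('h')(P) = -3 (Function('h')(P) = Add(-4, Mul(Add(P, P), Pow(Add(P, P), -1))) = Add(-4, Mul(Mul(2, P), Pow(Mul(2, P), -1))) = Add(-4, Mul(Mul(2, P), Mul(Rational(1, 2), Pow(P, -1)))) = Add(-4, 1) = -3)
Function('T')(K, Z) = Mul(-4, Z) (Function('T')(K, Z) = Mul(Z, Add(-4, 0)) = Mul(Z, -4) = Mul(-4, Z))
Add(Pow(Add(-17572, Function('T')(-10, 163)), -1), Mul(-1, Function('h')(-185))) = Add(Pow(Add(-17572, Mul(-4, 163)), -1), Mul(-1, -3)) = Add(Pow(Add(-17572, -652), -1), 3) = Add(Pow(-18224, -1), 3) = Add(Rational(-1, 18224), 3) = Rational(54671, 18224)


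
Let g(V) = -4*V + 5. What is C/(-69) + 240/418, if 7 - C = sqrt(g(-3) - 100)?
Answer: 6817/14421 + I*sqrt(83)/69 ≈ 0.47271 + 0.13204*I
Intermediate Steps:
g(V) = 5 - 4*V
C = 7 - I*sqrt(83) (C = 7 - sqrt((5 - 4*(-3)) - 100) = 7 - sqrt((5 + 12) - 100) = 7 - sqrt(17 - 100) = 7 - sqrt(-83) = 7 - I*sqrt(83) ≈ 7.0 - 9.1104*I)
C/(-69) + 240/418 = (7 - I*sqrt(83))/(-69) + 240/418 = (7 - I*sqrt(83))*(-1/69) + 240*(1/418) = (-7/69 + I*sqrt(83)/69) + 120/209 = 6817/14421 + I*sqrt(83)/69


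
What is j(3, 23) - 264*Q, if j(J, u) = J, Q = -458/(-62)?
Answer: -60363/31 ≈ -1947.2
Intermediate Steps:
Q = 229/31 (Q = -458*(-1/62) = 229/31 ≈ 7.3871)
j(3, 23) - 264*Q = 3 - 264*229/31 = 3 - 60456/31 = -60363/31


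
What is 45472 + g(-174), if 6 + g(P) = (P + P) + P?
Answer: 44944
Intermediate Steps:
g(P) = -6 + 3*P (g(P) = -6 + ((P + P) + P) = -6 + (2*P + P) = -6 + 3*P)
45472 + g(-174) = 45472 + (-6 + 3*(-174)) = 45472 + (-6 - 522) = 45472 - 528 = 44944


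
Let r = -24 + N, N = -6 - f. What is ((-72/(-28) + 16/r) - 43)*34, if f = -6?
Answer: -29342/21 ≈ -1397.2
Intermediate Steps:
N = 0 (N = -6 - 1*(-6) = -6 + 6 = 0)
r = -24 (r = -24 + 0 = -24)
((-72/(-28) + 16/r) - 43)*34 = ((-72/(-28) + 16/(-24)) - 43)*34 = ((-72*(-1/28) + 16*(-1/24)) - 43)*34 = ((18/7 - ⅔) - 43)*34 = (40/21 - 43)*34 = -863/21*34 = -29342/21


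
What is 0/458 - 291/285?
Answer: -97/95 ≈ -1.0211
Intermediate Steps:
0/458 - 291/285 = 0*(1/458) - 291*1/285 = 0 - 97/95 = -97/95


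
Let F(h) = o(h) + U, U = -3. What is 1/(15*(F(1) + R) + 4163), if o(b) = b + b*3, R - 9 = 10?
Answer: 1/4463 ≈ 0.00022406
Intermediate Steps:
R = 19 (R = 9 + 10 = 19)
o(b) = 4*b (o(b) = b + 3*b = 4*b)
F(h) = -3 + 4*h (F(h) = 4*h - 3 = -3 + 4*h)
1/(15*(F(1) + R) + 4163) = 1/(15*((-3 + 4*1) + 19) + 4163) = 1/(15*((-3 + 4) + 19) + 4163) = 1/(15*(1 + 19) + 4163) = 1/(15*20 + 4163) = 1/(300 + 4163) = 1/4463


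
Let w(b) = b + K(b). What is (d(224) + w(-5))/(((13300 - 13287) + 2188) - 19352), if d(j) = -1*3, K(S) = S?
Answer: 13/17151 ≈ 0.00075797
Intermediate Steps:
d(j) = -3
w(b) = 2*b (w(b) = b + b = 2*b)
(d(224) + w(-5))/(((13300 - 13287) + 2188) - 19352) = (-3 + 2*(-5))/(((13300 - 13287) + 2188) - 19352) = (-3 - 10)/((13 + 2188) - 19352) = -13/(2201 - 19352) = -13/(-17151) = -13*(-1/17151) = 13/17151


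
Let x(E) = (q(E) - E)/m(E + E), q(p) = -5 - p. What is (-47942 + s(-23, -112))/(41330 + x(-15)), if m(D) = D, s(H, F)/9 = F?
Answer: -11748/9919 ≈ -1.1844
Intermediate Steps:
s(H, F) = 9*F
x(E) = (-5 - 2*E)/(2*E) (x(E) = ((-5 - E) - E)/(E + E) = (-5 - 2*E)/((2*E)) = (-5 - 2*E)*(1/(2*E)) = (-5 - 2*E)/(2*E))
(-47942 + s(-23, -112))/(41330 + x(-15)) = (-47942 + 9*(-112))/(41330 + (-5/2 - 1*(-15))/(-15)) = (-47942 - 1008)/(41330 - (-5/2 + 15)/15) = -48950/(41330 - 1/15*25/2) = -48950/(41330 - ⅚) = -48950/247975/6 = -48950*6/247975 = -11748/9919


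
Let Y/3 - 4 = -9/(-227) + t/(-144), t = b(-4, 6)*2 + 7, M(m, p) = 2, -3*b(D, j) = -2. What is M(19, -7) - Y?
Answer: -325093/32688 ≈ -9.9453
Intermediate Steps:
b(D, j) = ⅔ (b(D, j) = -⅓*(-2) = ⅔)
t = 25/3 (t = (⅔)*2 + 7 = 4/3 + 7 = 25/3 ≈ 8.3333)
Y = 390469/32688 (Y = 12 + 3*(-9/(-227) + (25/3)/(-144)) = 12 + 3*(-9*(-1/227) + (25/3)*(-1/144)) = 12 + 3*(9/227 - 25/432) = 12 + 3*(-1787/98064) = 12 - 1787/32688 = 390469/32688 ≈ 11.945)
M(19, -7) - Y = 2 - 1*390469/32688 = 2 - 390469/32688 = -325093/32688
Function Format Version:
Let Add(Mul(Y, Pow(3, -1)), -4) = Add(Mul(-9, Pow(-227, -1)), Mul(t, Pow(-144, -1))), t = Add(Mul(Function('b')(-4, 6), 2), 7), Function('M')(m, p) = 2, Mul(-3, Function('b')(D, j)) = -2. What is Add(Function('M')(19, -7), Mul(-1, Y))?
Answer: Rational(-325093, 32688) ≈ -9.9453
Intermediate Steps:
Function('b')(D, j) = Rational(2, 3) (Function('b')(D, j) = Mul(Rational(-1, 3), -2) = Rational(2, 3))
t = Rational(25, 3) (t = Add(Mul(Rational(2, 3), 2), 7) = Add(Rational(4, 3), 7) = Rational(25, 3) ≈ 8.3333)
Y = Rational(390469, 32688) (Y = Add(12, Mul(3, Add(Mul(-9, Pow(-227, -1)), Mul(Rational(25, 3), Pow(-144, -1))))) = Add(12, Mul(3, Add(Mul(-9, Rational(-1, 227)), Mul(Rational(25, 3), Rational(-1, 144))))) = Add(12, Mul(3, Add(Rational(9, 227), Rational(-25, 432)))) = Add(12, Mul(3, Rational(-1787, 98064))) = Add(12, Rational(-1787, 32688)) = Rational(390469, 32688) ≈ 11.945)
Add(Function('M')(19, -7), Mul(-1, Y)) = Add(2, Mul(-1, Rational(390469, 32688))) = Add(2, Rational(-390469, 32688)) = Rational(-325093, 32688)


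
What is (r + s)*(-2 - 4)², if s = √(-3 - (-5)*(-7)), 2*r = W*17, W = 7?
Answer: 2142 + 36*I*√38 ≈ 2142.0 + 221.92*I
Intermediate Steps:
r = 119/2 (r = (7*17)/2 = (½)*119 = 119/2 ≈ 59.500)
s = I*√38 (s = √(-3 - 1*35) = √(-3 - 35) = √(-38) = I*√38 ≈ 6.1644*I)
(r + s)*(-2 - 4)² = (119/2 + I*√38)*(-2 - 4)² = (119/2 + I*√38)*(-6)² = (119/2 + I*√38)*36 = 2142 + 36*I*√38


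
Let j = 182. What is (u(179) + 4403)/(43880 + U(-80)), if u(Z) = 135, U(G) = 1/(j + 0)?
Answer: 825916/7986161 ≈ 0.10342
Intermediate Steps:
U(G) = 1/182 (U(G) = 1/(182 + 0) = 1/182)
(u(179) + 4403)/(43880 + U(-80)) = (135 + 4403)/(43880 + 1/182) = 4538/(7986161/182) = 4538*(182/7986161) = 825916/7986161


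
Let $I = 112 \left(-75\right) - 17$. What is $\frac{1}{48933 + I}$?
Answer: $\frac{1}{40516} \approx 2.4682 \cdot 10^{-5}$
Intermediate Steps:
$I = -8417$ ($I = -8400 - 17 = -8417$)
$\frac{1}{48933 + I} = \frac{1}{48933 - 8417} = \frac{1}{40516}$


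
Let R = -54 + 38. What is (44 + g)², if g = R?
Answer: 784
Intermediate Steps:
R = -16
g = -16
(44 + g)² = (44 - 16)² = 28² = 784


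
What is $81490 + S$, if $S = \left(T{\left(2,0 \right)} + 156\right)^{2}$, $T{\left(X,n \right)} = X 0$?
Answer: $105826$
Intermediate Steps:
$T{\left(X,n \right)} = 0$
$S = 24336$ ($S = \left(0 + 156\right)^{2} = 156^{2} = 24336$)
$81490 + S = 81490 + 24336 = 105826$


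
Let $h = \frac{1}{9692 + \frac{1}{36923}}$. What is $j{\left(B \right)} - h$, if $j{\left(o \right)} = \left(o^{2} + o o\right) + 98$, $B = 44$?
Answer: $\frac{1420695099567}{357857717} \approx 3970.0$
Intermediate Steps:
$h = \frac{36923}{357857717}$ ($h = \frac{1}{9692 + \frac{1}{36923}} = \frac{1}{\frac{357857717}{36923}} = \frac{36923}{357857717} \approx 0.00010318$)
$j{\left(o \right)} = 98 + 2 o^{2}$ ($j{\left(o \right)} = \left(o^{2} + o^{2}\right) + 98 = 2 o^{2} + 98 = 98 + 2 o^{2}$)
$j{\left(B \right)} - h = \left(98 + 2 \cdot 44^{2}\right) - \frac{36923}{357857717} = \left(98 + 2 \cdot 1936\right) - \frac{36923}{357857717} = \left(98 + 3872\right) - \frac{36923}{357857717} = 3970 - \frac{36923}{357857717} = \frac{1420695099567}{357857717}$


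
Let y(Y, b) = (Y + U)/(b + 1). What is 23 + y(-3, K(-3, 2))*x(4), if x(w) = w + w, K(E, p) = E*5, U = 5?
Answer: 153/7 ≈ 21.857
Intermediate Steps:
K(E, p) = 5*E
x(w) = 2*w
y(Y, b) = (5 + Y)/(1 + b) (y(Y, b) = (Y + 5)/(b + 1) = (5 + Y)/(1 + b))
23 + y(-3, K(-3, 2))*x(4) = 23 + ((5 - 3)/(1 + 5*(-3)))*(2*4) = 23 + (2/(1 - 15))*8 = 23 + (2/(-14))*8 = 23 - 1/14*2*8 = 23 - ⅐*8 = 23 - 8/7 = 153/7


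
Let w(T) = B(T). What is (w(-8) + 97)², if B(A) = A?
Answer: 7921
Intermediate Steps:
w(T) = T
(w(-8) + 97)² = (-8 + 97)² = 89² = 7921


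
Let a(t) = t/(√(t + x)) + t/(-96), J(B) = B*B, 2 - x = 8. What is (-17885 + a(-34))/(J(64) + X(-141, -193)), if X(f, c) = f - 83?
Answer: -858463/185856 + 17*I*√10/38720 ≈ -4.619 + 0.0013884*I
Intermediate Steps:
X(f, c) = -83 + f
x = -6 (x = 2 - 1*8 = 2 - 8 = -6)
J(B) = B²
a(t) = -t/96 + t/√(-6 + t) (a(t) = t/(√(t - 6)) + t/(-96) = t/(√(-6 + t)) + t*(-1/96) = t/√(-6 + t) - t/96 = -t/96 + t/√(-6 + t))
(-17885 + a(-34))/(J(64) + X(-141, -193)) = (-17885 + (-1/96*(-34) - 34/√(-6 - 34)))/(64² + (-83 - 141)) = (-17885 + (17/48 - (-17)*I*√10/10))/(4096 - 224) = (-17885 + (17/48 - (-17)*I*√10/10))/3872 = (-17885 + (17/48 + 17*I*√10/10))*(1/3872) = (-858463/48 + 17*I*√10/10)*(1/3872) = -858463/185856 + 17*I*√10/38720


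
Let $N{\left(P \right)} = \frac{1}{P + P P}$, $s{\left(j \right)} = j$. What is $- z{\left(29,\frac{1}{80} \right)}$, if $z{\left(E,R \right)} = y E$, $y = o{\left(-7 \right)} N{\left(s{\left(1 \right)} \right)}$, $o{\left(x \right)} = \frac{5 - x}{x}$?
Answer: $\frac{174}{7} \approx 24.857$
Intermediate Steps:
$N{\left(P \right)} = \frac{1}{P + P^{2}}$
$o{\left(x \right)} = \frac{5 - x}{x}$
$y = - \frac{6}{7}$ ($y = \frac{5 - -7}{-7} \frac{1}{1 \left(1 + 1\right)} = - \frac{5 + 7}{7} \cdot 1 \cdot \frac{1}{2} = \left(- \frac{1}{7}\right) 12 \cdot 1 \cdot \frac{1}{2} = \left(- \frac{12}{7}\right) \frac{1}{2} = - \frac{6}{7} \approx -0.85714$)
$z{\left(E,R \right)} = - \frac{6 E}{7}$
$- z{\left(29,\frac{1}{80} \right)} = - \frac{\left(-6\right) 29}{7} = \left(-1\right) \left(- \frac{174}{7}\right) = \frac{174}{7}$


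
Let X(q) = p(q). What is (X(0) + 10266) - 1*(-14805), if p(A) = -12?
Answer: 25059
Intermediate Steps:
X(q) = -12
(X(0) + 10266) - 1*(-14805) = (-12 + 10266) - 1*(-14805) = 10254 + 14805 = 25059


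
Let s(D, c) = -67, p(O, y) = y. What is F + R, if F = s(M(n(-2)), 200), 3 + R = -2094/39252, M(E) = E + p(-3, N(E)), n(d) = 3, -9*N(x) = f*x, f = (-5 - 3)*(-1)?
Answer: -458289/6542 ≈ -70.053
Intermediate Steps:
f = 8 (f = -8*(-1) = 8)
N(x) = -8*x/9
M(E) = E/9 (M(E) = E - 8*E/9 = E/9)
R = -19975/6542 (R = -3 - 2094/39252 = -3 - 2094*1/39252 = -3 - 349/6542 = -19975/6542 ≈ -3.0533)
F = -67
F + R = -67 - 19975/6542 = -458289/6542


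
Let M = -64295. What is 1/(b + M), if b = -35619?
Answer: -1/99914 ≈ -1.0009e-5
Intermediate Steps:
1/(b + M) = 1/(-35619 - 64295) = 1/(-99914) = -1/99914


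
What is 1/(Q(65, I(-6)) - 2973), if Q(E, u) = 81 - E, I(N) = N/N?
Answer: -1/2957 ≈ -0.00033818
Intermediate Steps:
I(N) = 1
1/(Q(65, I(-6)) - 2973) = 1/((81 - 1*65) - 2973) = 1/((81 - 65) - 2973) = 1/(16 - 2973) = 1/(-2957) = -1/2957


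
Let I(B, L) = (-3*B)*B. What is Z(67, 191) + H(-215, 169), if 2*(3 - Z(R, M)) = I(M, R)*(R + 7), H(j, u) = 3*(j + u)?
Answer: 4049256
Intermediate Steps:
I(B, L) = -3*B²
H(j, u) = 3*j + 3*u
Z(R, M) = 3 + 3*M²*(7 + R)/2 (Z(R, M) = 3 - (-3*M²)*(R + 7)/2 = 3 - (-3*M²)*(7 + R)/2 = 3 - (-3)*M²*(7 + R)/2 = 3 + 3*M²*(7 + R)/2)
Z(67, 191) + H(-215, 169) = (3 + (21/2)*191² + (3/2)*67*191²) + (3*(-215) + 3*169) = (3 + (21/2)*36481 + (3/2)*67*36481) + (-645 + 507) = (3 + 766101/2 + 7332681/2) - 138 = 4049394 - 138 = 4049256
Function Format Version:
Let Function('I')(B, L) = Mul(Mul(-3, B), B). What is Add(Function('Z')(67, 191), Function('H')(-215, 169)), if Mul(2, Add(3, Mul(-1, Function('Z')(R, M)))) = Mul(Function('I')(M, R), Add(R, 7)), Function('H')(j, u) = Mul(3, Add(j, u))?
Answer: 4049256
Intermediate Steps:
Function('I')(B, L) = Mul(-3, Pow(B, 2))
Function('H')(j, u) = Add(Mul(3, j), Mul(3, u))
Function('Z')(R, M) = Add(3, Mul(Rational(3, 2), Pow(M, 2), Add(7, R))) (Function('Z')(R, M) = Add(3, Mul(Rational(-1, 2), Mul(Mul(-3, Pow(M, 2)), Add(R, 7)))) = Add(3, Mul(Rational(-1, 2), Mul(Mul(-3, Pow(M, 2)), Add(7, R)))) = Add(3, Mul(Rational(-1, 2), Mul(-3, Pow(M, 2), Add(7, R)))) = Add(3, Mul(Rational(3, 2), Pow(M, 2), Add(7, R))))
Add(Function('Z')(67, 191), Function('H')(-215, 169)) = Add(Add(3, Mul(Rational(21, 2), Pow(191, 2)), Mul(Rational(3, 2), 67, Pow(191, 2))), Add(Mul(3, -215), Mul(3, 169))) = Add(Add(3, Mul(Rational(21, 2), 36481), Mul(Rational(3, 2), 67, 36481)), Add(-645, 507)) = Add(Add(3, Rational(766101, 2), Rational(7332681, 2)), -138) = Add(4049394, -138) = 4049256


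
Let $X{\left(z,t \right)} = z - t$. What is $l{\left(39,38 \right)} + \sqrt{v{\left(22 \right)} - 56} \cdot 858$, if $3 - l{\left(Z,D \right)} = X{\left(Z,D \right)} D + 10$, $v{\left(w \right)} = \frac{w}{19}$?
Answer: $-45 + \frac{858 i \sqrt{19798}}{19} \approx -45.0 + 6354.0 i$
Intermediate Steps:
$v{\left(w \right)} = \frac{w}{19}$ ($v{\left(w \right)} = w \frac{1}{19} = \frac{w}{19}$)
$l{\left(Z,D \right)} = -7 - D \left(Z - D\right)$ ($l{\left(Z,D \right)} = 3 - \left(\left(Z - D\right) D + 10\right) = 3 - \left(D \left(Z - D\right) + 10\right) = 3 - \left(10 + D \left(Z - D\right)\right) = -7 - D \left(Z - D\right)$)
$l{\left(39,38 \right)} + \sqrt{v{\left(22 \right)} - 56} \cdot 858 = \left(-7 + 38 \left(38 - 39\right)\right) + \sqrt{\frac{1}{19} \cdot 22 - 56} \cdot 858 = \left(-7 + 38 \left(38 - 39\right)\right) + \sqrt{\frac{22}{19} - 56} \cdot 858 = \left(-7 + 38 \left(-1\right)\right) + \sqrt{- \frac{1042}{19}} \cdot 858 = \left(-7 - 38\right) + \frac{i \sqrt{19798}}{19} \cdot 858 = -45 + \frac{858 i \sqrt{19798}}{19}$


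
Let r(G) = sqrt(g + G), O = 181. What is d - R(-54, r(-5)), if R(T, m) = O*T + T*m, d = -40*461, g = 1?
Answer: -8666 + 108*I ≈ -8666.0 + 108.0*I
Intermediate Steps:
r(G) = sqrt(1 + G)
d = -18440
R(T, m) = 181*T + T*m
d - R(-54, r(-5)) = -18440 - (-54)*(181 + sqrt(1 - 5)) = -18440 - (-54)*(181 + sqrt(-4)) = -18440 - (-54)*(181 + 2*I) = -18440 - (-9774 - 108*I) = -18440 + (9774 + 108*I) = -8666 + 108*I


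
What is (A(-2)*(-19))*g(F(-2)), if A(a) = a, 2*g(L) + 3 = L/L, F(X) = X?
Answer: -38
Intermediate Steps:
g(L) = -1 (g(L) = -3/2 + (L/L)/2 = -3/2 + (½)*1 = -3/2 + ½ = -1)
(A(-2)*(-19))*g(F(-2)) = -2*(-19)*(-1) = 38*(-1) = -38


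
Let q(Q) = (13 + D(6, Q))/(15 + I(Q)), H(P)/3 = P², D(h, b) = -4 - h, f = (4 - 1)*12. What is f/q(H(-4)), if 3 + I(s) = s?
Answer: 720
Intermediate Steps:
f = 36 (f = 3*12 = 36)
H(P) = 3*P²
I(s) = -3 + s
q(Q) = 3/(12 + Q) (q(Q) = (13 + (-4 - 1*6))/(15 + (-3 + Q)) = (13 + (-4 - 6))/(12 + Q) = (13 - 10)/(12 + Q) = 3/(12 + Q))
f/q(H(-4)) = 36/((3/(12 + 3*(-4)²))) = 36/((3/(12 + 3*16))) = 36/((3/(12 + 48))) = 36/((3/60)) = 36/((3*(1/60))) = 36/(1/20) = 36*20 = 720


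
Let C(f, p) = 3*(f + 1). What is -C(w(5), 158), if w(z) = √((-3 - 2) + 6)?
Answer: -6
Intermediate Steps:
w(z) = 1 (w(z) = √(-5 + 6) = √1 = 1)
C(f, p) = 3 + 3*f (C(f, p) = 3*(1 + f) = 3 + 3*f)
-C(w(5), 158) = -(3 + 3*1) = -(3 + 3) = -1*6 = -6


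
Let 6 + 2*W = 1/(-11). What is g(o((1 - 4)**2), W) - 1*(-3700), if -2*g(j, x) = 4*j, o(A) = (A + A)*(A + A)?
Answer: 3052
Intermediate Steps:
W = -67/22 (W = -3 + (1/2)/(-11) = -3 + (1/2)*(-1/11) = -3 - 1/22 = -67/22 ≈ -3.0455)
o(A) = 4*A**2 (o(A) = (2*A)*(2*A) = 4*A**2)
g(j, x) = -2*j
g(o((1 - 4)**2), W) - 1*(-3700) = -8*((1 - 4)**2)**2 - 1*(-3700) = -8*((-3)**2)**2 + 3700 = -8*9**2 + 3700 = -8*81 + 3700 = -2*324 + 3700 = -648 + 3700 = 3052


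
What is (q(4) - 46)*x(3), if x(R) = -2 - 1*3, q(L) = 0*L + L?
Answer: 210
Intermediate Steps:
q(L) = L (q(L) = 0 + L = L)
x(R) = -5 (x(R) = -2 - 3 = -5)
(q(4) - 46)*x(3) = (4 - 46)*(-5) = -42*(-5) = 210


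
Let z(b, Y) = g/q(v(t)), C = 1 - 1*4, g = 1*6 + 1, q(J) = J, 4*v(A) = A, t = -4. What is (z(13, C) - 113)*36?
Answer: -4320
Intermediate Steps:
v(A) = A/4
g = 7 (g = 6 + 1 = 7)
C = -3 (C = 1 - 4 = -3)
z(b, Y) = -7 (z(b, Y) = 7/(((¼)*(-4))) = 7/(-1) = 7*(-1) = -7)
(z(13, C) - 113)*36 = (-7 - 113)*36 = -120*36 = -4320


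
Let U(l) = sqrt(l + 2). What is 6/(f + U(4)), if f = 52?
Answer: 156/1349 - 3*sqrt(6)/1349 ≈ 0.11019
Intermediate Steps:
U(l) = sqrt(2 + l)
6/(f + U(4)) = 6/(52 + sqrt(2 + 4)) = 6/(52 + sqrt(6))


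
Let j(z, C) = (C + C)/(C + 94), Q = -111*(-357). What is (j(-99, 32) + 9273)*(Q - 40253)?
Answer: -365728606/63 ≈ -5.8052e+6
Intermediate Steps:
Q = 39627
j(z, C) = 2*C/(94 + C) (j(z, C) = (2*C)/(94 + C) = 2*C/(94 + C))
(j(-99, 32) + 9273)*(Q - 40253) = (2*32/(94 + 32) + 9273)*(39627 - 40253) = (2*32/126 + 9273)*(-626) = (2*32*(1/126) + 9273)*(-626) = (32/63 + 9273)*(-626) = (584231/63)*(-626) = -365728606/63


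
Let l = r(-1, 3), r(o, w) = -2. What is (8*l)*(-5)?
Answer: 80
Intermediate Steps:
l = -2
(8*l)*(-5) = (8*(-2))*(-5) = -16*(-5) = 80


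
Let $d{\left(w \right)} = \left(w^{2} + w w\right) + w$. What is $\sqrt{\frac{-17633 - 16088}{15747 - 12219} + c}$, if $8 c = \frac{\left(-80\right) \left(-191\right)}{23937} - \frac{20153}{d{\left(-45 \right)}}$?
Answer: $\frac{i \sqrt{224776584159037395}}{149127510} \approx 3.1792 i$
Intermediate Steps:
$d{\left(w \right)} = w + 2 w^{2}$ ($d{\left(w \right)} = \left(w^{2} + w^{2}\right) + w = 2 w^{2} + w = w + 2 w^{2}$)
$c = - \frac{140401987}{255647160}$ ($c = \frac{\frac{\left(-80\right) \left(-191\right)}{23937} - \frac{20153}{\left(-45\right) \left(1 + 2 \left(-45\right)\right)}}{8} = \frac{15280 \cdot \frac{1}{23937} - \frac{20153}{\left(-45\right) \left(1 - 90\right)}}{8} = \frac{\frac{15280}{23937} - \frac{20153}{\left(-45\right) \left(-89\right)}}{8} = \frac{\frac{15280}{23937} - \frac{20153}{4005}}{8} = \frac{1}{8} \left(- \frac{140401987}{31955895}\right) = - \frac{140401987}{255647160} \approx -0.5492$)
$\sqrt{\frac{-17633 - 16088}{15747 - 12219} + c} = \sqrt{\frac{-17633 - 16088}{15747 - 12219} - \frac{140401987}{255647160}} = \sqrt{- \frac{33721}{3528} - \frac{140401987}{255647160}} = \sqrt{- \frac{21101889103}{2087785140}} = \frac{i \sqrt{224776584159037395}}{149127510}$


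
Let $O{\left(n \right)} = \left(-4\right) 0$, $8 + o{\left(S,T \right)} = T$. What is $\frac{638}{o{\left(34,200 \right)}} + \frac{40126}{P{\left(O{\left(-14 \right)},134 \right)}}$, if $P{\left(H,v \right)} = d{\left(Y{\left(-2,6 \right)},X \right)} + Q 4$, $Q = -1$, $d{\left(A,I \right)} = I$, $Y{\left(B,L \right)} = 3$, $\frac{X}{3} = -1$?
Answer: $- \frac{3849863}{672} \approx -5729.0$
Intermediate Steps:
$X = -3$ ($X = 3 \left(-1\right) = -3$)
$o{\left(S,T \right)} = -8 + T$
$O{\left(n \right)} = 0$
$P{\left(H,v \right)} = -7$ ($P{\left(H,v \right)} = -3 - 4 = -7$)
$\frac{638}{o{\left(34,200 \right)}} + \frac{40126}{P{\left(O{\left(-14 \right)},134 \right)}} = \frac{638}{-8 + 200} + \frac{40126}{-7} = \frac{638}{192} + 40126 \left(- \frac{1}{7}\right) = 638 \cdot \frac{1}{192} - \frac{40126}{7} = \frac{319}{96} - \frac{40126}{7} = - \frac{3849863}{672}$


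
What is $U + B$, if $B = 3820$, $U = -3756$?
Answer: $64$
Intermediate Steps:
$U + B = -3756 + 3820 = 64$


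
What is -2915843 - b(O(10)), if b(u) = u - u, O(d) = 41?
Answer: -2915843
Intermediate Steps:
b(u) = 0
-2915843 - b(O(10)) = -2915843 - 1*0 = -2915843 + 0 = -2915843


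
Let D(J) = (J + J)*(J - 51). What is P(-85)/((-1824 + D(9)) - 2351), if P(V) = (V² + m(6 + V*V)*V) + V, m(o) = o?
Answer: 607495/4931 ≈ 123.20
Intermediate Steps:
D(J) = 2*J*(-51 + J) (D(J) = (2*J)*(-51 + J) = 2*J*(-51 + J))
P(V) = V + V² + V*(6 + V²) (P(V) = (V² + (6 + V*V)*V) + V = (V² + (6 + V²)*V) + V = (V² + V*(6 + V²)) + V = V + V² + V*(6 + V²))
P(-85)/((-1824 + D(9)) - 2351) = (-85*(7 - 85 + (-85)²))/((-1824 + 2*9*(-51 + 9)) - 2351) = (-85*(7 - 85 + 7225))/((-1824 + 2*9*(-42)) - 2351) = (-85*7147)/((-1824 - 756) - 2351) = -607495/(-2580 - 2351) = -607495/(-4931) = -607495*(-1/4931) = 607495/4931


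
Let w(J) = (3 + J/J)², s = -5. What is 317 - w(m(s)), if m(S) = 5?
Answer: 301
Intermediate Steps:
w(J) = 16 (w(J) = (3 + 1)² = 4² = 16)
317 - w(m(s)) = 317 - 1*16 = 317 - 16 = 301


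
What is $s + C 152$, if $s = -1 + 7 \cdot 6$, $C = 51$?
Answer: $7793$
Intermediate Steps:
$s = 41$ ($s = -1 + 42 = 41$)
$s + C 152 = 41 + 51 \cdot 152 = 41 + 7752 = 7793$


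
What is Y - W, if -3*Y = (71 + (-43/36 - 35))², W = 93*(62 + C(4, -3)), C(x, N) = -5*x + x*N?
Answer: -12417529/3888 ≈ -3193.8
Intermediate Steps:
C(x, N) = -5*x + N*x
W = 2790 (W = 93*(62 + 4*(-5 - 3)) = 93*(62 + 4*(-8)) = 93*(62 - 32) = 93*30 = 2790)
Y = -1570009/3888 (Y = -(71 + (-43/36 - 35))²/3 = -(71 - 1303/36)²/3 = -(1253/36)²/3 = -⅓*1570009/1296 = -1570009/3888 ≈ -403.81)
Y - W = -1570009/3888 - 1*2790 = -1570009/3888 - 2790 = -12417529/3888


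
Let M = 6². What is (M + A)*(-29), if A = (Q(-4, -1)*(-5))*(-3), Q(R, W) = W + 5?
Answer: -2784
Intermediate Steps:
Q(R, W) = 5 + W
M = 36
A = 60 (A = ((5 - 1)*(-5))*(-3) = (4*(-5))*(-3) = -20*(-3) = 60)
(M + A)*(-29) = (36 + 60)*(-29) = 96*(-29) = -2784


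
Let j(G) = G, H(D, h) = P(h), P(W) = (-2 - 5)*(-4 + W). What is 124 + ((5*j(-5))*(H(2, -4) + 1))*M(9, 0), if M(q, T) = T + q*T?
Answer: 124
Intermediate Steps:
M(q, T) = T + T*q
P(W) = 28 - 7*W (P(W) = -7*(-4 + W) = 28 - 7*W)
H(D, h) = 28 - 7*h
124 + ((5*j(-5))*(H(2, -4) + 1))*M(9, 0) = 124 + ((5*(-5))*((28 - 7*(-4)) + 1))*(0*(1 + 9)) = 124 + (-25*((28 + 28) + 1))*(0*10) = 124 - 25*(56 + 1)*0 = 124 - 25*57*0 = 124 - 1425*0 = 124 + 0 = 124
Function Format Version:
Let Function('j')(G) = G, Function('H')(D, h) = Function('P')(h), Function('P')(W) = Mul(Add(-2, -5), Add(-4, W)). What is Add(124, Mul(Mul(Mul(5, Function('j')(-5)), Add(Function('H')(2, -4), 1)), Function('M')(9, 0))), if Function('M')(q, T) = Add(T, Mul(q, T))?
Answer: 124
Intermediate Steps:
Function('M')(q, T) = Add(T, Mul(T, q))
Function('P')(W) = Add(28, Mul(-7, W)) (Function('P')(W) = Mul(-7, Add(-4, W)) = Add(28, Mul(-7, W)))
Function('H')(D, h) = Add(28, Mul(-7, h))
Add(124, Mul(Mul(Mul(5, Function('j')(-5)), Add(Function('H')(2, -4), 1)), Function('M')(9, 0))) = Add(124, Mul(Mul(Mul(5, -5), Add(Add(28, Mul(-7, -4)), 1)), Mul(0, Add(1, 9)))) = Add(124, Mul(Mul(-25, Add(Add(28, 28), 1)), Mul(0, 10))) = Add(124, Mul(Mul(-25, Add(56, 1)), 0)) = Add(124, Mul(Mul(-25, 57), 0)) = Add(124, Mul(-1425, 0)) = Add(124, 0) = 124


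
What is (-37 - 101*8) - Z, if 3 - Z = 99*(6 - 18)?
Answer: -2036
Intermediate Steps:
Z = 1191 (Z = 3 - 99*(6 - 18) = 3 - 99*(-12) = 3 - 1*(-1188) = 3 + 1188 = 1191)
(-37 - 101*8) - Z = (-37 - 101*8) - 1*1191 = (-37 - 808) - 1191 = -845 - 1191 = -2036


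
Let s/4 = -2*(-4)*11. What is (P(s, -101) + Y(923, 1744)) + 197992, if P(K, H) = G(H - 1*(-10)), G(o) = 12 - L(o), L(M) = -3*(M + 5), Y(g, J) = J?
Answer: 199490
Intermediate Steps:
s = 352 (s = 4*(-2*(-4)*11) = 4*(8*11) = 4*88 = 352)
L(M) = -15 - 3*M (L(M) = -3*(5 + M) = -15 - 3*M)
G(o) = 27 + 3*o (G(o) = 12 - (-15 - 3*o) = 12 + (15 + 3*o) = 27 + 3*o)
P(K, H) = 57 + 3*H (P(K, H) = 27 + 3*(H - 1*(-10)) = 27 + 3*(H + 10) = 27 + 3*(10 + H) = 27 + (30 + 3*H) = 57 + 3*H)
(P(s, -101) + Y(923, 1744)) + 197992 = ((57 + 3*(-101)) + 1744) + 197992 = ((57 - 303) + 1744) + 197992 = (-246 + 1744) + 197992 = 1498 + 197992 = 199490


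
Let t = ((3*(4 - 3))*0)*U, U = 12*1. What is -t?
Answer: 0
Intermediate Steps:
U = 12
t = 0 (t = ((3*(4 - 3))*0)*12 = ((3*1)*0)*12 = (3*0)*12 = 0*12 = 0)
-t = -1*0 = 0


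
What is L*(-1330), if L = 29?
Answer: -38570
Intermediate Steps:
L*(-1330) = 29*(-1330) = -38570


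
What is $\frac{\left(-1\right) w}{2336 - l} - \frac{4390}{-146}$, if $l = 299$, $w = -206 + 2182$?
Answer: $\frac{4326967}{148701} \approx 29.098$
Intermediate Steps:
$w = 1976$
$\frac{\left(-1\right) w}{2336 - l} - \frac{4390}{-146} = \frac{\left(-1\right) 1976}{2336 - 299} - \frac{4390}{-146} = - \frac{1976}{2336 - 299} - - \frac{2195}{73} = - \frac{1976}{2037} + \frac{2195}{73} = \frac{4326967}{148701}$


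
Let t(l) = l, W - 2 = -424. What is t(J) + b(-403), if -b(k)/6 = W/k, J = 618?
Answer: 246522/403 ≈ 611.72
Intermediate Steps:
W = -422 (W = 2 - 424 = -422)
b(k) = 2532/k (b(k) = -(-2532)/k = 2532/k)
t(J) + b(-403) = 618 + 2532/(-403) = 618 + 2532*(-1/403) = 618 - 2532/403 = 246522/403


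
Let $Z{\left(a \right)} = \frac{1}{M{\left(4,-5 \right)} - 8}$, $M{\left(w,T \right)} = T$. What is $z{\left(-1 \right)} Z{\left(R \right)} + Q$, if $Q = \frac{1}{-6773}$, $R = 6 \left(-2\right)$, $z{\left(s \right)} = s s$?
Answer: $- \frac{522}{6773} \approx -0.077071$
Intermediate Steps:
$z{\left(s \right)} = s^{2}$
$R = -12$
$Q = - \frac{1}{6773} \approx -0.00014765$
$Z{\left(a \right)} = - \frac{1}{13}$ ($Z{\left(a \right)} = \frac{1}{-5 - 8} = \frac{1}{-13} = - \frac{1}{13}$)
$z{\left(-1 \right)} Z{\left(R \right)} + Q = \left(-1\right)^{2} \left(- \frac{1}{13}\right) - \frac{1}{6773} = 1 \left(- \frac{1}{13}\right) - \frac{1}{6773} = - \frac{1}{13} - \frac{1}{6773} = - \frac{522}{6773}$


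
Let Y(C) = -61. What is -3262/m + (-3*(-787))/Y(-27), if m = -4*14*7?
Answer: -51895/1708 ≈ -30.383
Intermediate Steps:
m = -392 (m = -56*7 = -392)
-3262/m + (-3*(-787))/Y(-27) = -3262/(-392) - 3*(-787)/(-61) = -3262*(-1/392) + 2361*(-1/61) = 233/28 - 2361/61 = -51895/1708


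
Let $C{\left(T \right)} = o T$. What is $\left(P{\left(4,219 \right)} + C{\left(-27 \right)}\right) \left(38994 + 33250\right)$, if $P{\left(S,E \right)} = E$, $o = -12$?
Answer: $39228492$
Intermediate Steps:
$C{\left(T \right)} = - 12 T$
$\left(P{\left(4,219 \right)} + C{\left(-27 \right)}\right) \left(38994 + 33250\right) = \left(219 - -324\right) \left(38994 + 33250\right) = \left(219 + 324\right) 72244 = 543 \cdot 72244 = 39228492$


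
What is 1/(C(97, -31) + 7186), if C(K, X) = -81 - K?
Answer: 1/7008 ≈ 0.00014269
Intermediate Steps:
1/(C(97, -31) + 7186) = 1/((-81 - 1*97) + 7186) = 1/((-81 - 97) + 7186) = 1/(-178 + 7186) = 1/7008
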